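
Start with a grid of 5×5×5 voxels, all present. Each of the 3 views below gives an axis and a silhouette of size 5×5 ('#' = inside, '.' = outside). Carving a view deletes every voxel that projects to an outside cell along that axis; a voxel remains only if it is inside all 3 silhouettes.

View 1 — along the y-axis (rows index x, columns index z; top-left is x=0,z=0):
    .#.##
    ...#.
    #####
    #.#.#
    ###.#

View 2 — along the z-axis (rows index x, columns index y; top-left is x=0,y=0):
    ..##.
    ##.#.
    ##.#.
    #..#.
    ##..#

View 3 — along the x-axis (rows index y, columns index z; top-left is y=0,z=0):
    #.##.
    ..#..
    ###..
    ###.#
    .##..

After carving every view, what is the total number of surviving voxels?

initial block: 5^3 = 125
V1 y: intersect with XZ mask (16 set) -- 80 left
V2 z: intersect with XY mask (13 set) -- 42 left
V3 x: intersect with YZ mask (13 set) -- 22 left

remaining voxels: 22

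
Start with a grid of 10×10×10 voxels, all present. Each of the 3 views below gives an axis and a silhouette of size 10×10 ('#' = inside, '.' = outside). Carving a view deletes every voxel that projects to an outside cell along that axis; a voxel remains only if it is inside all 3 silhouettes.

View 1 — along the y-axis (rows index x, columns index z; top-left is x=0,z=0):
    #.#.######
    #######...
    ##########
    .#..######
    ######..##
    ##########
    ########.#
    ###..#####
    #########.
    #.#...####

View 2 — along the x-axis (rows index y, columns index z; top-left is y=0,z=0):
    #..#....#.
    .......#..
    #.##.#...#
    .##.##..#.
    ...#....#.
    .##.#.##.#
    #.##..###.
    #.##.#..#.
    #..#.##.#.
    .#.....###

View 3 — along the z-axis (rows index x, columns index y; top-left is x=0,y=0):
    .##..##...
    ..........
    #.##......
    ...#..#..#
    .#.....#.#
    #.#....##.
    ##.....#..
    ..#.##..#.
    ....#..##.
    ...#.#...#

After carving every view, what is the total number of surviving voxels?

voxel count = 107

start: 10×10×10 = 1000 voxels
carve view 1 (along y, XZ-mask fill 82/100): 820 voxels remain
carve view 2 (along x, YZ-mask fill 42/100): 341 voxels remain
carve view 3 (along z, XY-mask fill 30/100): 107 voxels remain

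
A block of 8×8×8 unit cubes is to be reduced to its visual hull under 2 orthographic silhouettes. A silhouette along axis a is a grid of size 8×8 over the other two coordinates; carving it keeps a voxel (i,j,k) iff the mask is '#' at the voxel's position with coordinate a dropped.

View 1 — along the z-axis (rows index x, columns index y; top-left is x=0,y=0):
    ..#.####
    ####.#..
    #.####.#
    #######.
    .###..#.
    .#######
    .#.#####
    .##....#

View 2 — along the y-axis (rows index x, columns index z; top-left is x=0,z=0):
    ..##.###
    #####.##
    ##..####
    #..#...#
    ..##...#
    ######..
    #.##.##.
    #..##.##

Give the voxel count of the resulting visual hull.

|visual hull| = 216

start: 8×8×8 = 512 voxels
step 1: project along z, AND mask (43/64) → |grid| = 344
step 2: project along y, AND mask (40/64) → |grid| = 216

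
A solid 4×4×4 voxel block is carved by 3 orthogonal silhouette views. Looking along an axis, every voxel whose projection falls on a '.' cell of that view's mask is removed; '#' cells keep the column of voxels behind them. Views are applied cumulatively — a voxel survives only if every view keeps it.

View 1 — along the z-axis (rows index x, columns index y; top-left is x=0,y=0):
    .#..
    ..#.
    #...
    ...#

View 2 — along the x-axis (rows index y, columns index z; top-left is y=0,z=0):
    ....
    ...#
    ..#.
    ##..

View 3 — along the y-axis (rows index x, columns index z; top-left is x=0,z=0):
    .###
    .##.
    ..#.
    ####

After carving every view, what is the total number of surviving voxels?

voxel count = 4

full grid |V| = 64
step 1: project along z, AND mask (4/16) → |grid| = 16
step 2: project along x, AND mask (4/16) → |grid| = 4
step 3: project along y, AND mask (10/16) → |grid| = 4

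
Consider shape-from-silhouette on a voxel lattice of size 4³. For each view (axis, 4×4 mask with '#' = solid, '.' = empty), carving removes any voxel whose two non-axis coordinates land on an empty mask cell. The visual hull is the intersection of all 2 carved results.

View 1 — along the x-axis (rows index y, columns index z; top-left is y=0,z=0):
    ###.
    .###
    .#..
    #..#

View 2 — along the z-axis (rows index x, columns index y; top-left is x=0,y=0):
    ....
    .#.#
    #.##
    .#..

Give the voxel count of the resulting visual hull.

voxel count = 14

start: 4×4×4 = 64 voxels
V1 x: intersect with YZ mask (9 set) -- 36 left
V2 z: intersect with XY mask (6 set) -- 14 left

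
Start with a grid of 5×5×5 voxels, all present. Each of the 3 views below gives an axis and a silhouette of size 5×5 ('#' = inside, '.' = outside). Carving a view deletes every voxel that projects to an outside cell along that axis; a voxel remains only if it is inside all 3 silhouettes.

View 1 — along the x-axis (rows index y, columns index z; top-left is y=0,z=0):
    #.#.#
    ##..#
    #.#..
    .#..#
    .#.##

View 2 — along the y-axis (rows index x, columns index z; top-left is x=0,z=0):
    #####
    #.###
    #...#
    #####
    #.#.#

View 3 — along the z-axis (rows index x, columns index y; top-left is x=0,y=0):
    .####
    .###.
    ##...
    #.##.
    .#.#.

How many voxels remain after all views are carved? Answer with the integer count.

full grid |V| = 125
V1 x: intersect with YZ mask (13 set) -- 65 left
V2 y: intersect with XZ mask (19 set) -- 52 left
V3 z: intersect with XY mask (14 set) -- 29 left

|visual hull| = 29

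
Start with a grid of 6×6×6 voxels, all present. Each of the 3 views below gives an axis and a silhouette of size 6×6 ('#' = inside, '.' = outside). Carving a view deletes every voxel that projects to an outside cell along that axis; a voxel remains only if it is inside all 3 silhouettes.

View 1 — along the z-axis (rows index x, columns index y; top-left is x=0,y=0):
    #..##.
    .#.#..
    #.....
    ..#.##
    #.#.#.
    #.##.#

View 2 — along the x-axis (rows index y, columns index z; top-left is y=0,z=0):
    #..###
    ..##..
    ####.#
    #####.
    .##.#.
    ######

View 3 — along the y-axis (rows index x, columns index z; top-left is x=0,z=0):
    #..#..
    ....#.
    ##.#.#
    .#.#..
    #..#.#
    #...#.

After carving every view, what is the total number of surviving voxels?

remaining voxels: 26

full grid |V| = 216
step 1: project along z, AND mask (16/36) → |grid| = 96
step 2: project along x, AND mask (25/36) → |grid| = 69
step 3: project along y, AND mask (14/36) → |grid| = 26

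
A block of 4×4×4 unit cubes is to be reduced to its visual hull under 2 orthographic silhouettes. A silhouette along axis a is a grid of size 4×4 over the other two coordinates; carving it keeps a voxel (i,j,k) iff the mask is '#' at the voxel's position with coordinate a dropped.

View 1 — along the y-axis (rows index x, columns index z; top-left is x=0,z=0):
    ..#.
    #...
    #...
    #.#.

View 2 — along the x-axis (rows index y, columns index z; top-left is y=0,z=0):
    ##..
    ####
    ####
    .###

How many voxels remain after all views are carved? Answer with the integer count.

voxel count = 15

initial block: 4^3 = 64
carve view 1 (along y, XZ-mask fill 5/16): 20 voxels remain
carve view 2 (along x, YZ-mask fill 13/16): 15 voxels remain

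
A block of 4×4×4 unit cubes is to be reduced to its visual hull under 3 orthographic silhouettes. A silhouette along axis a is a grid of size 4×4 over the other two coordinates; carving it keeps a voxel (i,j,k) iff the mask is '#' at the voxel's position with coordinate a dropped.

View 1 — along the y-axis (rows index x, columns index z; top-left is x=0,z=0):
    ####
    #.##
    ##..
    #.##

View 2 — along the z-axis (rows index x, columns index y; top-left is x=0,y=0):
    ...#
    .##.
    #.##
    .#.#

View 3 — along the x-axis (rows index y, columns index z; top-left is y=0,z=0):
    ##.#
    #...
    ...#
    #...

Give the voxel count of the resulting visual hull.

start: 4×4×4 = 64 voxels
after view 1 [y-axis, 12 of 16 cells solid] → remaining = 48
after view 2 [z-axis, 8 of 16 cells solid] → remaining = 22
after view 3 [x-axis, 6 of 16 cells solid] → remaining = 8

voxel count = 8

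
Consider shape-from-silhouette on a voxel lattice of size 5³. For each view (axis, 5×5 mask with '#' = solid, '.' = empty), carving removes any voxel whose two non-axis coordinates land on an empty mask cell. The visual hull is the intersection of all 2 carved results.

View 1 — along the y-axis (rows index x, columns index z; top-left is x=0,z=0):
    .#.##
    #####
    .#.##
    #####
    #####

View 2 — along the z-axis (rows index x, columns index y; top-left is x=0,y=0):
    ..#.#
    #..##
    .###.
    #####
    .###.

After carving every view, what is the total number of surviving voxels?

start: 5×5×5 = 125 voxels
carve view 1 (along y, XZ-mask fill 21/25): 105 voxels remain
carve view 2 (along z, XY-mask fill 16/25): 70 voxels remain

remaining voxels: 70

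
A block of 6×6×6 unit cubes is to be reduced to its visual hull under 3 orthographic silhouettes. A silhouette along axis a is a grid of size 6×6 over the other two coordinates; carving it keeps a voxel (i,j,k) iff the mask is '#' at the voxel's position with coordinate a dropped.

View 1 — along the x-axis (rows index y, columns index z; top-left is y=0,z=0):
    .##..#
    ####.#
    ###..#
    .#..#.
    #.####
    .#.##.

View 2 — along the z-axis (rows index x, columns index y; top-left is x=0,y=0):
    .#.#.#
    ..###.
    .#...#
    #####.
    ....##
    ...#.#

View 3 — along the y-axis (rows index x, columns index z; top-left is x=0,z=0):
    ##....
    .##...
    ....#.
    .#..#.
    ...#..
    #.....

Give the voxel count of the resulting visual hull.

17 voxels

full grid |V| = 216
  1. axis=0 (YZ plane), |mask|=22  ⇒  voxels=132
  2. axis=2 (XY plane), |mask|=17  ⇒  voxels=61
  3. axis=1 (XZ plane), |mask|=9  ⇒  voxels=17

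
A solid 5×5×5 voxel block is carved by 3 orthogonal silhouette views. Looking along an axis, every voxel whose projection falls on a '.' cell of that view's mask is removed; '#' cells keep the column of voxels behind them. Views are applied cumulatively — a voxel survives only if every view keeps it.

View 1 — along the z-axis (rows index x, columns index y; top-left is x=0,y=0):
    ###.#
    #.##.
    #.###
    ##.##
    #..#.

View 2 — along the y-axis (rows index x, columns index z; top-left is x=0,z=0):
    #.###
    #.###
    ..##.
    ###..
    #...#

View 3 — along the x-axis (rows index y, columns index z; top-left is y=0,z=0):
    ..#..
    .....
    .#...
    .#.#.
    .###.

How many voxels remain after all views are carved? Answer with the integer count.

start: 5×5×5 = 125 voxels
  1. axis=2 (XY plane), |mask|=17  ⇒  voxels=85
  2. axis=1 (XZ plane), |mask|=15  ⇒  voxels=52
  3. axis=0 (YZ plane), |mask|=7  ⇒  voxels=13

remaining voxels: 13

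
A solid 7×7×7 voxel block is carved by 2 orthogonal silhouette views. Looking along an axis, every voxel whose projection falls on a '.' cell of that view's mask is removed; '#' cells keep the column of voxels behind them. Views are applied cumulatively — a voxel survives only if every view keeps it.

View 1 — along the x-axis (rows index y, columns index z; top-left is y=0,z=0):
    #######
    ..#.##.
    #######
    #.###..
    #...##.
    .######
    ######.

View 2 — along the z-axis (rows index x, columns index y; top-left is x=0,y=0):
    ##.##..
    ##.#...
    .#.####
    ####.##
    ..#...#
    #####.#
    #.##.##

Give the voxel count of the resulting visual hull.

initial block: 7^3 = 343
carve view 1 (along x, YZ-mask fill 36/49): 252 voxels remain
carve view 2 (along z, XY-mask fill 31/49): 159 voxels remain

|visual hull| = 159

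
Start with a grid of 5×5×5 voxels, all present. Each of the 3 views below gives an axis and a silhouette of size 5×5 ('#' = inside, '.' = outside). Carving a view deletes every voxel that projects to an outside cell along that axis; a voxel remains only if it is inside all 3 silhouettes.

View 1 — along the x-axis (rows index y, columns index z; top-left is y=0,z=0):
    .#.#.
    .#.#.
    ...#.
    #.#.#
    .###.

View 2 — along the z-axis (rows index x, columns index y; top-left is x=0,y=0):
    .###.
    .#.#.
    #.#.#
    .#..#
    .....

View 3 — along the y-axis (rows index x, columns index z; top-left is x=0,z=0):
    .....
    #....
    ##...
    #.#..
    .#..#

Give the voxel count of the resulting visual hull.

full grid |V| = 125
V1 x: intersect with YZ mask (11 set) -- 55 left
V2 z: intersect with XY mask (10 set) -- 22 left
V3 y: intersect with XZ mask (7 set) -- 4 left

|visual hull| = 4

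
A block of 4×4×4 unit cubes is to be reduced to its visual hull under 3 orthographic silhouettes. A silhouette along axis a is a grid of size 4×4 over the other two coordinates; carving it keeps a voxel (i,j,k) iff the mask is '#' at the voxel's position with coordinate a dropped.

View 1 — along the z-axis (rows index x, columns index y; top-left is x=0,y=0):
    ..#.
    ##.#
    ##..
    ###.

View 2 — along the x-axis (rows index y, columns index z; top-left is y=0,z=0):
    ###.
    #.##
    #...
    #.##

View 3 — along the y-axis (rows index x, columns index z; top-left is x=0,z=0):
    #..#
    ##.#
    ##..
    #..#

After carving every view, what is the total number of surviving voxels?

14 voxels

initial block: 4^3 = 64
[1] z-view keeps 9 columns → grid now 36
[2] x-view keeps 10 columns → grid now 23
[3] y-view keeps 9 columns → grid now 14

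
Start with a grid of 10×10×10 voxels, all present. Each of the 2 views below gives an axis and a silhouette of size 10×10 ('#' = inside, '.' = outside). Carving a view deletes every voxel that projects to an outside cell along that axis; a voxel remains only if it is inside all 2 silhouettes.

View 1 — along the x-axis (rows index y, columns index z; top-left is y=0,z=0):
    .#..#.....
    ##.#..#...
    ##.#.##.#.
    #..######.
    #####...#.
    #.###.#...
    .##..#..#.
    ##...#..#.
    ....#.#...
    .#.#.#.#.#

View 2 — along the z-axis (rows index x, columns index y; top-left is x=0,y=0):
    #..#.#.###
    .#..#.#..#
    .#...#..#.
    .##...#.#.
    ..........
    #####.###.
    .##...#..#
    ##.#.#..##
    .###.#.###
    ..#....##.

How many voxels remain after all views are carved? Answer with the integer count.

full grid |V| = 1000
step 1: project along x, AND mask (45/100) → |grid| = 450
step 2: project along z, AND mask (45/100) → |grid| = 195

195 voxels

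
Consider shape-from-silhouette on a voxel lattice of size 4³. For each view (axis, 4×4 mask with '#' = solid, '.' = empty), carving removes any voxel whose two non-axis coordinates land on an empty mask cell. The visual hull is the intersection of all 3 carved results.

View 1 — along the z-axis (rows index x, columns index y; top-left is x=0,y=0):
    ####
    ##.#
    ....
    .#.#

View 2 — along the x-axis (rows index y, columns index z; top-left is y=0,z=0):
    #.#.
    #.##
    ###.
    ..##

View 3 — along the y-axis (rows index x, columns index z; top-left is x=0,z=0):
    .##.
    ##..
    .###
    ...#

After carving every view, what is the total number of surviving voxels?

full grid |V| = 64
after view 1 [z-axis, 9 of 16 cells solid] → remaining = 36
after view 2 [x-axis, 10 of 16 cells solid] → remaining = 22
after view 3 [y-axis, 8 of 16 cells solid] → remaining = 9

remaining voxels: 9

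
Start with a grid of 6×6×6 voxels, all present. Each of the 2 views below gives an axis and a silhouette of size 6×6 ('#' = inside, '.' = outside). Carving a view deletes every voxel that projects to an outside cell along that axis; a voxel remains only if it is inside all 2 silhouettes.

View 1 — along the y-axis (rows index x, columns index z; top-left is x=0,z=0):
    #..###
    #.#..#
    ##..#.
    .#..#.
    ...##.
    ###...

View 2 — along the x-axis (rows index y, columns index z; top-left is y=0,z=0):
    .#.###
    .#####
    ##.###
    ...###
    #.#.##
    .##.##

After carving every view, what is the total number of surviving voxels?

voxel count = 70

start: 6×6×6 = 216 voxels
step 1: project along y, AND mask (17/36) → |grid| = 102
step 2: project along x, AND mask (25/36) → |grid| = 70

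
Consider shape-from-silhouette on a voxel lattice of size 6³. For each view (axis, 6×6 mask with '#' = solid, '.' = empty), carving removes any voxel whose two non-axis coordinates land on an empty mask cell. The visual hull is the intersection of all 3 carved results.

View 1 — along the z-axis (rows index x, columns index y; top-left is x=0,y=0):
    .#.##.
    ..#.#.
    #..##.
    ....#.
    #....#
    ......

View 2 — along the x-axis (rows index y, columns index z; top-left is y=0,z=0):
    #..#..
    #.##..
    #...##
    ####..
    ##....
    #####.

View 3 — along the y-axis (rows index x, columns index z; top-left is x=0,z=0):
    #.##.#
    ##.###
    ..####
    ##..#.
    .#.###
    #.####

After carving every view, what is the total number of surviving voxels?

before carving: 216 voxels (6×6×6)
carve view 1 (along z, XY-mask fill 11/36): 66 voxels remain
carve view 2 (along x, YZ-mask fill 19/36): 31 voxels remain
carve view 3 (along y, XZ-mask fill 25/36): 21 voxels remain

remaining voxels: 21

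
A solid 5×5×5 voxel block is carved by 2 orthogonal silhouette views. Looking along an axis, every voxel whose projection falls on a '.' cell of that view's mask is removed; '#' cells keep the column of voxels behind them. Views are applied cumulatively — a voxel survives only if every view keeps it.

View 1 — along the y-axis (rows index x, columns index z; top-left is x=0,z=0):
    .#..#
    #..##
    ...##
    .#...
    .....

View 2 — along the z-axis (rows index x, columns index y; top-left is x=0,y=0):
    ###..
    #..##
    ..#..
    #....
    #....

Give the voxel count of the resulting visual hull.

before carving: 125 voxels (5×5×5)
V1 y: intersect with XZ mask (8 set) -- 40 left
V2 z: intersect with XY mask (9 set) -- 18 left

|visual hull| = 18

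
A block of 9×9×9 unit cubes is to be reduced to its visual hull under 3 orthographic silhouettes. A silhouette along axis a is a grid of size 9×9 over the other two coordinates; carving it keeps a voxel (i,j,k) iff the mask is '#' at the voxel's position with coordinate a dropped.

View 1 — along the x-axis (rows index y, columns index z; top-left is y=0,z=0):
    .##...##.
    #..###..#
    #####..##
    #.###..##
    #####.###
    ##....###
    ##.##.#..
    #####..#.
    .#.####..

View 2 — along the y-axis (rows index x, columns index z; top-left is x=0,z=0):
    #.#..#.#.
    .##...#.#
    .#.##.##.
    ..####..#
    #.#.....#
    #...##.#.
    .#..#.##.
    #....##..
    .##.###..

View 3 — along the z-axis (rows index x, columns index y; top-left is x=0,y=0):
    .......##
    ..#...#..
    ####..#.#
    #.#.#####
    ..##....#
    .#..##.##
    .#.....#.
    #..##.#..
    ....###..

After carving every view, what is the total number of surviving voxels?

remaining voxels: 85

initial block: 9^3 = 729
step 1: project along x, AND mask (51/81) → |grid| = 459
step 2: project along y, AND mask (37/81) → |grid| = 204
step 3: project along z, AND mask (34/81) → |grid| = 85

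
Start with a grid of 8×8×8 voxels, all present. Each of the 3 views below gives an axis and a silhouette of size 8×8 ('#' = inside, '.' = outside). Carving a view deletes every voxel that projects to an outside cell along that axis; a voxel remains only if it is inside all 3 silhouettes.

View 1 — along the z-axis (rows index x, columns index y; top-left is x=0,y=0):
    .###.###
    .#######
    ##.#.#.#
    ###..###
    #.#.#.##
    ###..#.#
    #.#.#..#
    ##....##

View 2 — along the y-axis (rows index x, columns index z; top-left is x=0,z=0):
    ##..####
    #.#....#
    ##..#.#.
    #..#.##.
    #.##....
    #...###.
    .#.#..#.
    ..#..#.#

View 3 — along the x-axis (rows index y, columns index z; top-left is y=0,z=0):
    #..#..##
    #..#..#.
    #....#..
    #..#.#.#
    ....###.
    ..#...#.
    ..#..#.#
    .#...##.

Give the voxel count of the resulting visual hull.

initial block: 8^3 = 512
[1] z-view keeps 42 columns → grid now 336
[2] y-view keeps 30 columns → grid now 160
[3] x-view keeps 24 columns → grid now 63

|visual hull| = 63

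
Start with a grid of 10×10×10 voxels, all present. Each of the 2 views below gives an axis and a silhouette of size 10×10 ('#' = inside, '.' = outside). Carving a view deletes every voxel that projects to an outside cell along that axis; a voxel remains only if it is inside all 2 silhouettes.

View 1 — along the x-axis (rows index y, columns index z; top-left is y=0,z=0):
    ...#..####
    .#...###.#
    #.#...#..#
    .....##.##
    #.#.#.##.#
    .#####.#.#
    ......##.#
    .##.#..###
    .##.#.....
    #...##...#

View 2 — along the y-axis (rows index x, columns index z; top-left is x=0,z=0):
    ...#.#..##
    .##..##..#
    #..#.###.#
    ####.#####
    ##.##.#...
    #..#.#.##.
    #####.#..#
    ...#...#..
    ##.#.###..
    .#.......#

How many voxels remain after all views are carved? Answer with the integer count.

start: 10×10×10 = 1000 voxels
step 1: project along x, AND mask (47/100) → |grid| = 470
step 2: project along y, AND mask (51/100) → |grid| = 236

voxel count = 236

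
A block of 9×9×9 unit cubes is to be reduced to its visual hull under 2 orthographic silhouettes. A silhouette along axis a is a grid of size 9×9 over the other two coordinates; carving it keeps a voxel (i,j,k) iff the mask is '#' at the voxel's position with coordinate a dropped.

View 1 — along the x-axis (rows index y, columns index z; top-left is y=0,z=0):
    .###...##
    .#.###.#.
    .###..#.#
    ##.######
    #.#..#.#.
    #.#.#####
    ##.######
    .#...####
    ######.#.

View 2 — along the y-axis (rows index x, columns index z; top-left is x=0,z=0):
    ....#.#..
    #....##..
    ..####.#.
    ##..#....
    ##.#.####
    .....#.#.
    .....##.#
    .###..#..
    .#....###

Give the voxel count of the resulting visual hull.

start: 9×9×9 = 729 voxels
carve view 1 (along x, YZ-mask fill 54/81): 486 voxels remain
carve view 2 (along y, XZ-mask fill 33/81): 201 voxels remain

201 voxels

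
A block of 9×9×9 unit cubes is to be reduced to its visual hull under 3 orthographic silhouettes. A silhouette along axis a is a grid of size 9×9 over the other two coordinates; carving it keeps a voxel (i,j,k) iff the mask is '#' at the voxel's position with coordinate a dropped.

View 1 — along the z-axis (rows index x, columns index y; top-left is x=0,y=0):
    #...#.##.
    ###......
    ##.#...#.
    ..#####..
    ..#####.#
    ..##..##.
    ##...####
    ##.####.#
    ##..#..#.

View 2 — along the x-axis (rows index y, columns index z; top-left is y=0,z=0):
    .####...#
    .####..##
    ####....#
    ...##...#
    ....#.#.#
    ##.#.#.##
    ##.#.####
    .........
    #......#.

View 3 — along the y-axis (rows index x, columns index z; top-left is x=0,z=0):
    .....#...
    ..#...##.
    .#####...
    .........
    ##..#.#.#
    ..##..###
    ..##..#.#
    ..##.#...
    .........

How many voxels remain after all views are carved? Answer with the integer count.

|visual hull| = 60

start: 9×9×9 = 729 voxels
  1. axis=2 (XY plane), |mask|=43  ⇒  voxels=387
  2. axis=0 (YZ plane), |mask|=37  ⇒  voxels=182
  3. axis=1 (XZ plane), |mask|=26  ⇒  voxels=60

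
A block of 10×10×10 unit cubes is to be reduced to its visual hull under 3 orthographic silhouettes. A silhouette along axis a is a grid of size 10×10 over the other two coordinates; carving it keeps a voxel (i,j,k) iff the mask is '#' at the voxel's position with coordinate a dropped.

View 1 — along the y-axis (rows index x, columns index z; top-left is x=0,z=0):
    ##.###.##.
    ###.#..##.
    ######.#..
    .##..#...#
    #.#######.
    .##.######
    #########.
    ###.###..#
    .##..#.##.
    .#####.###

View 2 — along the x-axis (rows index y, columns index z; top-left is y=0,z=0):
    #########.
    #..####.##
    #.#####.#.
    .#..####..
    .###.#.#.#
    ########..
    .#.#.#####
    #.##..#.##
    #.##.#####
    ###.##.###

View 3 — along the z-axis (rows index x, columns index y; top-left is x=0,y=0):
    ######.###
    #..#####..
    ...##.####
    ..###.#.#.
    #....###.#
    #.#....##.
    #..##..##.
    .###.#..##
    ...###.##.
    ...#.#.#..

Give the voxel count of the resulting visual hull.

voxel count = 255

start: 10×10×10 = 1000 voxels
after view 1 [y-axis, 69 of 100 cells solid] → remaining = 690
after view 2 [x-axis, 71 of 100 cells solid] → remaining = 489
after view 3 [z-axis, 54 of 100 cells solid] → remaining = 255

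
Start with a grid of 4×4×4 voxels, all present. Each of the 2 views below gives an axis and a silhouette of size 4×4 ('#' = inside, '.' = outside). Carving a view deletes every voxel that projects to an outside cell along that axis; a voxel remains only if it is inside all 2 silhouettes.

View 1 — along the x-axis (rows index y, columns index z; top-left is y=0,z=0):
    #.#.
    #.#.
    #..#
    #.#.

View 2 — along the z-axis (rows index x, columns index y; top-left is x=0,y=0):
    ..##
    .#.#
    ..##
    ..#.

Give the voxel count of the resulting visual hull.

|visual hull| = 14

initial block: 4^3 = 64
  1. axis=0 (YZ plane), |mask|=8  ⇒  voxels=32
  2. axis=2 (XY plane), |mask|=7  ⇒  voxels=14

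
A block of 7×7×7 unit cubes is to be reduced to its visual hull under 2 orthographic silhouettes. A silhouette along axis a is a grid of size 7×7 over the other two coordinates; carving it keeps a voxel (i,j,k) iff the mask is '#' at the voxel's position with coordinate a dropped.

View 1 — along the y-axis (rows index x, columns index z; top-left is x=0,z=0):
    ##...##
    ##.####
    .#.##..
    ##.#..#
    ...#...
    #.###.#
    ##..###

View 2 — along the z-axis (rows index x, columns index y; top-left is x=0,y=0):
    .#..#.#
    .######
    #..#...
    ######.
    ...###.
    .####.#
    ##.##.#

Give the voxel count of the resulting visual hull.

131 voxels

start: 7×7×7 = 343 voxels
V1 y: intersect with XZ mask (28 set) -- 196 left
V2 z: intersect with XY mask (30 set) -- 131 left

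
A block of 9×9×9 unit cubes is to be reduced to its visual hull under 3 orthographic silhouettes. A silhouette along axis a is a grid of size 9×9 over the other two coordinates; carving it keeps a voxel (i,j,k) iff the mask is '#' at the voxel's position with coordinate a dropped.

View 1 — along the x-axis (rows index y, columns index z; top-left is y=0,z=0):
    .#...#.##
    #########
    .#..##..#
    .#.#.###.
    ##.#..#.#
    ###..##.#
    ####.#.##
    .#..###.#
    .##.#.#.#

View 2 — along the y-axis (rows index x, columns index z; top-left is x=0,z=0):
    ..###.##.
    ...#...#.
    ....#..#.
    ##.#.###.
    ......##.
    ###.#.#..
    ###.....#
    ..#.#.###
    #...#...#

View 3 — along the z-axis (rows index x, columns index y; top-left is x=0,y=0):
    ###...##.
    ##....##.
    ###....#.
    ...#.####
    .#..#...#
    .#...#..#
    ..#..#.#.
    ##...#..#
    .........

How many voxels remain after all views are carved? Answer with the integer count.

remaining voxels: 80

start: 9×9×9 = 729 voxels
V1 x: intersect with YZ mask (50 set) -- 450 left
V2 y: intersect with XZ mask (34 set) -- 176 left
V3 z: intersect with XY mask (31 set) -- 80 left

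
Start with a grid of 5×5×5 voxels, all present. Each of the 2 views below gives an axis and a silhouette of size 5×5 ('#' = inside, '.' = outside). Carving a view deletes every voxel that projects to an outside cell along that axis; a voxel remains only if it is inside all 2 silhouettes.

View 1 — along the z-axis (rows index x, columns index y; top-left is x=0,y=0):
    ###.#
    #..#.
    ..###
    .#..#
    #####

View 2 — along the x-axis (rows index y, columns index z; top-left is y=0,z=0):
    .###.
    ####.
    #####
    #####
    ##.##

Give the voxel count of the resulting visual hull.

full grid |V| = 125
step 1: project along z, AND mask (16/25) → |grid| = 80
step 2: project along x, AND mask (21/25) → |grid| = 67

|visual hull| = 67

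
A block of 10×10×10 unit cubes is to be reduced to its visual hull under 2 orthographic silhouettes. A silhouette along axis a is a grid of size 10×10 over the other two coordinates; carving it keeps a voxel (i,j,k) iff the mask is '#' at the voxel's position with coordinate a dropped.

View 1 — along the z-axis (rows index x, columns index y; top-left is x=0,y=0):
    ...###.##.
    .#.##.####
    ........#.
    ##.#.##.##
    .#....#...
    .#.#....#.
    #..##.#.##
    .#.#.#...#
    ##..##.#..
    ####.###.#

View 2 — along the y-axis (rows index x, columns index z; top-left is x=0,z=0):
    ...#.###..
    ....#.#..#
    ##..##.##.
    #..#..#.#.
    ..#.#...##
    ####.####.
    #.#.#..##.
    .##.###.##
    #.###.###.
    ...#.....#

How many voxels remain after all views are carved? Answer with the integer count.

initial block: 10^3 = 1000
carve view 1 (along z, XY-mask fill 48/100): 480 voxels remain
carve view 2 (along y, XZ-mask fill 50/100): 216 voxels remain

voxel count = 216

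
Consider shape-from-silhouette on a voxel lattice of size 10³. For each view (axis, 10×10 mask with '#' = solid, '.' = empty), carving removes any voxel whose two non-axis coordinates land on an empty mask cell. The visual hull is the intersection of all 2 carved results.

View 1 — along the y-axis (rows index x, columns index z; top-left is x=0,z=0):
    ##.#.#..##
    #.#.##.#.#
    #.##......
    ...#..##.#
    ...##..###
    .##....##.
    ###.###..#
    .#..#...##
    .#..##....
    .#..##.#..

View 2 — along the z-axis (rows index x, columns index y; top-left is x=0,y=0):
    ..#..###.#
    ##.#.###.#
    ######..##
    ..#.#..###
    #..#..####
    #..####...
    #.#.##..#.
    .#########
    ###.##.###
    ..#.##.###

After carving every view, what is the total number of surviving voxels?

full grid |V| = 1000
step 1: project along y, AND mask (46/100) → |grid| = 460
step 2: project along z, AND mask (64/100) → |grid| = 285

|visual hull| = 285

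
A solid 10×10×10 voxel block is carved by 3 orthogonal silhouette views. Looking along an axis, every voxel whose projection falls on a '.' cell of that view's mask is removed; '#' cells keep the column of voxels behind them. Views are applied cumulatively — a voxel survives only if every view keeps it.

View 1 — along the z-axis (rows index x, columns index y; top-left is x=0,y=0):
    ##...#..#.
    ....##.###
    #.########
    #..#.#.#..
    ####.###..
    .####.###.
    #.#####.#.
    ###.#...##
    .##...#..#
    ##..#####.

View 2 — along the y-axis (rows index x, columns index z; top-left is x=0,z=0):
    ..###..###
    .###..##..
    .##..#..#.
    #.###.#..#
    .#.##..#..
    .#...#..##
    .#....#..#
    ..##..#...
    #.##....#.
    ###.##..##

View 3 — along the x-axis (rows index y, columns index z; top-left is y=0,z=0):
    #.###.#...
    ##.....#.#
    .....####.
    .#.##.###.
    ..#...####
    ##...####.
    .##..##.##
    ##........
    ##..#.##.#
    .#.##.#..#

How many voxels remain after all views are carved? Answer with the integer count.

131 voxels

start: 10×10×10 = 1000 voxels
V1 z: intersect with XY mask (60 set) -- 600 left
V2 y: intersect with XZ mask (46 set) -- 269 left
V3 x: intersect with YZ mask (49 set) -- 131 left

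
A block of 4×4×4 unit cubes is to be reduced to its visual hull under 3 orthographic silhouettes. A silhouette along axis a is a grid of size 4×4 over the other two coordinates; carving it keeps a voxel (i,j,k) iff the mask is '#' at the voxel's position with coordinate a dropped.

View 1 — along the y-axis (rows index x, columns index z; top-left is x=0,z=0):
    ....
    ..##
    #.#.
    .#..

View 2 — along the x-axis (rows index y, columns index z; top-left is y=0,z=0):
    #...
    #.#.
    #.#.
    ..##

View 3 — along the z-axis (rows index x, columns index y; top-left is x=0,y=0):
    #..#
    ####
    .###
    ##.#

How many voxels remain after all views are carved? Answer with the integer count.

|visual hull| = 9

initial block: 4^3 = 64
[1] y-view keeps 5 columns → grid now 20
[2] x-view keeps 7 columns → grid now 10
[3] z-view keeps 12 columns → grid now 9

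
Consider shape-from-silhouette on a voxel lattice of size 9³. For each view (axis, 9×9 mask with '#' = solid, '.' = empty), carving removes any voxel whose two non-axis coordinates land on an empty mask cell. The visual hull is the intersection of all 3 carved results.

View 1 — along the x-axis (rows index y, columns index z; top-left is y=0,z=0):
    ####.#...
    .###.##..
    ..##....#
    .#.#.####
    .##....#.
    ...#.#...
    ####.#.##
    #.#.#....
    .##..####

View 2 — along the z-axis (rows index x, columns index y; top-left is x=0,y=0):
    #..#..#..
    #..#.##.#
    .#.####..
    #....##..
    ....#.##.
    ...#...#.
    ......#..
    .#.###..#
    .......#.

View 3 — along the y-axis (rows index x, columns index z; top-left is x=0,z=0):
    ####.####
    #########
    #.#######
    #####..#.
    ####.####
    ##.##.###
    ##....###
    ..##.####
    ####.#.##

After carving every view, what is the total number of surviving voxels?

initial block: 9^3 = 729
after view 1 [x-axis, 40 of 81 cells solid] → remaining = 360
after view 2 [z-axis, 28 of 81 cells solid] → remaining = 135
after view 3 [y-axis, 64 of 81 cells solid] → remaining = 116

voxel count = 116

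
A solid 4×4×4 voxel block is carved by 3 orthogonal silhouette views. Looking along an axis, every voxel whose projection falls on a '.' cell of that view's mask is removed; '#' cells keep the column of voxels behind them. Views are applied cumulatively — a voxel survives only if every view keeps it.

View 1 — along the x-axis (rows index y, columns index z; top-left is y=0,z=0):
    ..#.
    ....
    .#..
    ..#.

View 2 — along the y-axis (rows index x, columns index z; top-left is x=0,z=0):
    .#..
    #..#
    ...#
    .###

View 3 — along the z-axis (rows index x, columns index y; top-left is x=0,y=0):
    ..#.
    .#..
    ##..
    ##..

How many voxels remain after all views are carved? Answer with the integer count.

remaining voxels: 2

before carving: 64 voxels (4×4×4)
step 1: project along x, AND mask (3/16) → |grid| = 12
step 2: project along y, AND mask (7/16) → |grid| = 4
step 3: project along z, AND mask (6/16) → |grid| = 2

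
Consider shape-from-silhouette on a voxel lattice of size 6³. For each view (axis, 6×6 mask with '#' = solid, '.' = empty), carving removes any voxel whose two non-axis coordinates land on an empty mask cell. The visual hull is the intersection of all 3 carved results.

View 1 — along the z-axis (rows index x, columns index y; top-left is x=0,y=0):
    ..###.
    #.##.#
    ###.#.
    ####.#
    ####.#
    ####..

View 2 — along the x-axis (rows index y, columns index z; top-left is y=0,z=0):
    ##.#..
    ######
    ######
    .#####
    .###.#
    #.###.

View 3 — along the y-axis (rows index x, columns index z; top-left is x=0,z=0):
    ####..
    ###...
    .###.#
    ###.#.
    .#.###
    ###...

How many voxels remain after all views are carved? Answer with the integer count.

full grid |V| = 216
V1 z: intersect with XY mask (25 set) -- 150 left
V2 x: intersect with YZ mask (28 set) -- 120 left
V3 y: intersect with XZ mask (22 set) -- 75 left

remaining voxels: 75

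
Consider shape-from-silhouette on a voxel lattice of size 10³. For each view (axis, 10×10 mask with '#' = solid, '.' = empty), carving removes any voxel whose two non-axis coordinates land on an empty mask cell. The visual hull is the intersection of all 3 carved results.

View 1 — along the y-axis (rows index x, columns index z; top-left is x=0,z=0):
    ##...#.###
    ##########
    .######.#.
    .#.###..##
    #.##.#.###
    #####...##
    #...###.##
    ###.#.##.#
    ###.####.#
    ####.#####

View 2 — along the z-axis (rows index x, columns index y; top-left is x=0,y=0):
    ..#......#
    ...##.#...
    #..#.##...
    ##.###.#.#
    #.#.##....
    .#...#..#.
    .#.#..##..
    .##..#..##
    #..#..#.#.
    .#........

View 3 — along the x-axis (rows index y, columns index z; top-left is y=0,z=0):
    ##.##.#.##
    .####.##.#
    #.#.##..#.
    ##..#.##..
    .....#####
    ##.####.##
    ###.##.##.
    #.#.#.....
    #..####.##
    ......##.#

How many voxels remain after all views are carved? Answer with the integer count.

remaining voxels: 156

initial block: 10^3 = 1000
after view 1 [y-axis, 73 of 100 cells solid] → remaining = 730
after view 2 [z-axis, 37 of 100 cells solid] → remaining = 261
after view 3 [x-axis, 57 of 100 cells solid] → remaining = 156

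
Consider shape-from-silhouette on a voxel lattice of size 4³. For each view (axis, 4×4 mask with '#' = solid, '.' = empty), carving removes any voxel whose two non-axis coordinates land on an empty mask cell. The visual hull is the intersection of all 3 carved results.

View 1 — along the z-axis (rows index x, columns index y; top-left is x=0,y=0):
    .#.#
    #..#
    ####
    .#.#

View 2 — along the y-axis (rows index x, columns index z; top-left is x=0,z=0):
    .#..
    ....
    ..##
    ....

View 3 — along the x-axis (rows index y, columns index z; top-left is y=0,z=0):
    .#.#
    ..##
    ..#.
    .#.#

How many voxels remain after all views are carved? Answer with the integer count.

6 voxels

before carving: 64 voxels (4×4×4)
  1. axis=2 (XY plane), |mask|=10  ⇒  voxels=40
  2. axis=1 (XZ plane), |mask|=3  ⇒  voxels=10
  3. axis=0 (YZ plane), |mask|=7  ⇒  voxels=6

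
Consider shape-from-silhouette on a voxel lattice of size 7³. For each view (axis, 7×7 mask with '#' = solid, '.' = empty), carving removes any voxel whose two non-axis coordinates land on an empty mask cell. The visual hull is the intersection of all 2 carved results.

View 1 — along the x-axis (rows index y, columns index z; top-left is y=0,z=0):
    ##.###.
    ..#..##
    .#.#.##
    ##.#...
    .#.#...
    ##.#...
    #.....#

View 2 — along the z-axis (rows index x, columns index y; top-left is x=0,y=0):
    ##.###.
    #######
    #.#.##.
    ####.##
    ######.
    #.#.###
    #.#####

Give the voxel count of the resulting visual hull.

full grid |V| = 343
[1] x-view keeps 22 columns → grid now 154
[2] z-view keeps 39 columns → grid now 127

|visual hull| = 127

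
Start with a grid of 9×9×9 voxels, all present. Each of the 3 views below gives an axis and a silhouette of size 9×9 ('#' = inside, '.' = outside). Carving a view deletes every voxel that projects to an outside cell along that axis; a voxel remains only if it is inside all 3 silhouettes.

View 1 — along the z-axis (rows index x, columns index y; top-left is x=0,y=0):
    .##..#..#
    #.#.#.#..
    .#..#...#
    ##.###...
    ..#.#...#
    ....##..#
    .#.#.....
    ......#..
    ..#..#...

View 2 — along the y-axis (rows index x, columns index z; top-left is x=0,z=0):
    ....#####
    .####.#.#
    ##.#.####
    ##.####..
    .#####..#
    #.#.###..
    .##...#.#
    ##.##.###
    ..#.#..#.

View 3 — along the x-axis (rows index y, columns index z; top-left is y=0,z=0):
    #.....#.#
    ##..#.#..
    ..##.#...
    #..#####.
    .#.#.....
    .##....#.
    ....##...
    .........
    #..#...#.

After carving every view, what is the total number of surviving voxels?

remaining voxels: 49

initial block: 9^3 = 729
carve view 1 (along z, XY-mask fill 27/81): 243 voxels remain
carve view 2 (along y, XZ-mask fill 49/81): 149 voxels remain
carve view 3 (along x, YZ-mask fill 26/81): 49 voxels remain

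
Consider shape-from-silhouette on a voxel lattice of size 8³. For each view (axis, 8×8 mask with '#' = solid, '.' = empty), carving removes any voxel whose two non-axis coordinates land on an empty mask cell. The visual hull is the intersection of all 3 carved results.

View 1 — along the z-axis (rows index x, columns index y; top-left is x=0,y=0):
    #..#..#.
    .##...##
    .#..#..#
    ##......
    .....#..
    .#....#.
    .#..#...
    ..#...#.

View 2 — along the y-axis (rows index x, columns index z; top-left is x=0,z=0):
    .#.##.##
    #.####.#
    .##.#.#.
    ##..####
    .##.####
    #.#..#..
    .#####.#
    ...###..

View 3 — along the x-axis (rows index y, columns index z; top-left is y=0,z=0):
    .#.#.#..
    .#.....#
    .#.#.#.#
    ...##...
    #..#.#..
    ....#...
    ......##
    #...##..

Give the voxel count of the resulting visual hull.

voxel count = 27

before carving: 512 voxels (8×8×8)
V1 z: intersect with XY mask (19 set) -- 152 left
V2 y: intersect with XZ mask (39 set) -- 93 left
V3 x: intersect with YZ mask (20 set) -- 27 left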